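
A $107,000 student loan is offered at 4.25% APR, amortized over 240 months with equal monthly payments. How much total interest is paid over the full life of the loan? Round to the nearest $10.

$52,020

Monthly rate = 4.25%/12 = 0.0035417; payment = 107,000 × 0.0035417 / (1 − (1+0.0035417)^−240) = $662.58.
Total paid = 240 × $662.58 = $159,019.20; interest = $159,019.20 − $107,000 = $52,019.20.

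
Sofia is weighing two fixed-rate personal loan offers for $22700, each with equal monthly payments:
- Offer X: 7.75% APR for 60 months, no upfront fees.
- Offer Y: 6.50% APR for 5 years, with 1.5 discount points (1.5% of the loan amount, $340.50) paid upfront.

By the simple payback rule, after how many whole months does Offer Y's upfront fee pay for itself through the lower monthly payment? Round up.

26 months

Offer X: at 7.75% the monthly rate is 0.0064583, so the payment is 22,700 × 0.0064583 / (1 − 1.0064583^−60) = $457.56.
Offer Y: at 6.50% the monthly rate is 0.0054167, so the payment is 22,700 × 0.0054167 / (1 − 1.0054167^−60) = $444.15.
Monthly savings = $457.56 − $444.15 = $13.41.
Break-even = $340.50 / $13.41 = 25.39 → 26 months.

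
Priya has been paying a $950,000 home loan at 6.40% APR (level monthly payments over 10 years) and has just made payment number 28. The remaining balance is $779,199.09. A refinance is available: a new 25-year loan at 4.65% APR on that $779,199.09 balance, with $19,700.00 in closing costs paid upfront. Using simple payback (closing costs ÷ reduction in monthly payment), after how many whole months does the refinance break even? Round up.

4 months

Current payment = 950,000 × 6.4%/12 / (1 − (1+0.0053333)^−120) = $10,738.78.
Refinanced payment = 779,199.09 × 0.0038750 / (1 − (1+0.0038750)^−300) = $4,397.65.
Monthly savings = $10,738.78 − $4,397.65 = $6,341.13.
Break-even = $19,700.00 / $6,341.13 = 3.11 → 4 months.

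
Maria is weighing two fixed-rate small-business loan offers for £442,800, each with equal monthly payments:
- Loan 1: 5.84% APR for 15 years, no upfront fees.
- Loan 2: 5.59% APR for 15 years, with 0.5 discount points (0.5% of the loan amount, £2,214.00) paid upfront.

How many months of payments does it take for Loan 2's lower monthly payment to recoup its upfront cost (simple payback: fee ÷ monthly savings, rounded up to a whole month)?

Loan 1: at 5.84% the monthly rate is 0.0048667, so the payment is 442,800 × 0.0048667 / (1 − 1.0048667^−180) = £3,698.43.
Loan 2: monthly rate = 5.59%/12 = 0.0046583; payment = 442,800 × 0.0046583 / (1 − (1+0.0046583)^−180) = £3,639.23.
Monthly savings = £3,698.43 − £3,639.23 = £59.20.
Break-even = £2,214.00 / £59.20 = 37.40 → 38 months.

38 months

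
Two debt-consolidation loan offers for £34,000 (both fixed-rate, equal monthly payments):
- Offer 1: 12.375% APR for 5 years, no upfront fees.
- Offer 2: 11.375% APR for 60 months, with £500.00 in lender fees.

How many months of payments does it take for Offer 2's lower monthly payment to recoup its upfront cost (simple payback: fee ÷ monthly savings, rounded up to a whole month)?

30 months

Offer 1: at 12.375% the monthly rate is 0.0103125, so the payment is 34,000 × 0.0103125 / (1 − 1.0103125^−60) = £762.77.
Offer 2: at 11.375% the monthly rate is 0.0094792, so the payment is 34,000 × 0.0094792 / (1 − 1.0094792^−60) = £745.62.
Monthly savings = £762.77 − £745.62 = £17.15.
Break-even = £500.00 / £17.15 = 29.15 → 30 months.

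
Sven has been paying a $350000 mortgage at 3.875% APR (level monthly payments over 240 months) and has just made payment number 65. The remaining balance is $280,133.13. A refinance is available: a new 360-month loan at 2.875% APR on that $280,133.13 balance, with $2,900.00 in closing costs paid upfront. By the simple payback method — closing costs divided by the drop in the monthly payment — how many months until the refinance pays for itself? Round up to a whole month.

Current payment = 350,000 × 3.875%/12 / (1 − (1+0.0032292)^−240) = $2,097.95.
Refinanced payment = 280,133.13 × 0.0023958 / (1 − (1+0.0023958)^−360) = $1,162.25.
Monthly savings = $2,097.95 − $1,162.25 = $935.70.
Break-even = $2,900.00 / $935.70 = 3.10 → 4 months.

4 months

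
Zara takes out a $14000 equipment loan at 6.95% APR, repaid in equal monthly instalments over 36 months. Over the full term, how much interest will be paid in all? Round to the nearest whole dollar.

At 6.95% the monthly rate is 0.0057917, so the payment is 14,000 × 0.0057917 / (1 − 1.0057917^−36) = $431.96.
Total paid = 36 × $431.96 = $15,550.56; interest = $15,550.56 − $14,000 = $1,550.56.

$1,551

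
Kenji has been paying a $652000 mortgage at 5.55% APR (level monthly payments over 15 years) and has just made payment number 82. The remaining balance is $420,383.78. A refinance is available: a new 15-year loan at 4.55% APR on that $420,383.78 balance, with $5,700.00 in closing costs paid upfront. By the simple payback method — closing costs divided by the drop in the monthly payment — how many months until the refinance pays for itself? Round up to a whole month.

3 months

Current payment = 652,000 × 5.55%/12 / (1 − (1+0.0046250)^−180) = $5,344.70.
Refinanced payment = 420,383.78 × 0.0037917 / (1 − (1+0.0037917)^−180) = $3,226.66.
Monthly savings = $5,344.70 − $3,226.66 = $2,118.04.
Break-even = $5,700.00 / $2,118.04 = 2.69 → 3 months.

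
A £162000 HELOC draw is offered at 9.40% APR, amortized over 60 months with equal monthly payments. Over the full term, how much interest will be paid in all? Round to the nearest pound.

£41,663

At 9.40% the monthly rate is 0.0078333, so the payment is 162,000 × 0.0078333 / (1 − 1.0078333^−60) = £3,394.39.
Total paid = 60 × £3,394.39 = £203,663.40; interest = £203,663.40 − £162,000 = £41,663.40.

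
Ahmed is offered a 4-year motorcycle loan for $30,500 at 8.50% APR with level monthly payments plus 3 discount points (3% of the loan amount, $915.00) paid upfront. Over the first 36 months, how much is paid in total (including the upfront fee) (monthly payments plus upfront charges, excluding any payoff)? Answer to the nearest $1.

At 8.50% the monthly rate is 0.0070833, so the payment is 30,500 × 0.0070833 / (1 − 1.0070833^−48) = $751.77.
Total outlay = 36 × $751.77 + $915.00 = $27,978.72.

$27,979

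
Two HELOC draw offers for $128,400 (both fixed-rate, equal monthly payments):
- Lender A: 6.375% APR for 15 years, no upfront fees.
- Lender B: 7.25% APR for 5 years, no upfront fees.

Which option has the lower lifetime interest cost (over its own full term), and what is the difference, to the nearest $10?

Lender A: at 6.375% the monthly rate is 0.0053125, so the payment is 128,400 × 0.0053125 / (1 − 1.0053125^−180) = $1,109.70.
Total interest on Lender A = 180 × $1,109.70 − $128,400 = $71,346.00.
Lender B: monthly rate = 7.25%/12 = 0.0060417; payment = 128,400 × 0.0060417 / (1 − (1+0.0060417)^−60) = $2,557.65.
Total interest on Lender B = 60 × $2,557.65 − $128,400 = $25,059.00.
Lender B is lower by $46,287.00.

Lender B by $46,290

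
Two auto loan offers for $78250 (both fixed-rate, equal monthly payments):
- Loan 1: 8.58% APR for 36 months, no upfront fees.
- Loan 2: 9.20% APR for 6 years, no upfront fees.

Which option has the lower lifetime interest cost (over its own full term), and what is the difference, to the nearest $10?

Loan 1: monthly rate = 8.58%/12 = 0.0071500; payment = 78,250 × 0.0071500 / (1 − (1+0.0071500)^−36) = $2,473.06.
Total interest on Loan 1 = 36 × $2,473.06 − $78,250 = $10,780.16.
Loan 2: monthly rate = 9.2%/12 = 0.0076667; payment = 78,250 × 0.0076667 / (1 − (1+0.0076667)^−72) = $1,418.28.
Total interest on Loan 2 = 72 × $1,418.28 − $78,250 = $23,866.16.
Loan 1 is lower by $13,086.00.

Loan 1 by $13,090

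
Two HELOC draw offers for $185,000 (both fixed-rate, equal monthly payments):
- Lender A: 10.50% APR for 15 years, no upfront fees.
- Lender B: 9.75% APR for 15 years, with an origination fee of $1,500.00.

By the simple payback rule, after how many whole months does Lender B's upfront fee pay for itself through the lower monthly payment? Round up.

Lender A: monthly rate = 10.5%/12 = 0.0087500; payment = 185,000 × 0.0087500 / (1 − (1+0.0087500)^−180) = $2,044.99.
Lender B: at 9.75% the monthly rate is 0.0081250, so the payment is 185,000 × 0.0081250 / (1 − 1.0081250^−180) = $1,959.82.
Monthly savings = $2,044.99 − $1,959.82 = $85.17.
Break-even = $1,500.00 / $85.17 = 17.61 → 18 months.

18 months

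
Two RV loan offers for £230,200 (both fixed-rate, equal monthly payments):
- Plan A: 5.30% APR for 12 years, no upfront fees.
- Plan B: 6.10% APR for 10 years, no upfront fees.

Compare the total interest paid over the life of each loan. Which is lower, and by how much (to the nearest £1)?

Plan A: at 5.30% the monthly rate is 0.0044167, so the payment is 230,200 × 0.0044167 / (1 − 1.0044167^−144) = £2,163.91.
Total interest on Plan A = 144 × £2,163.91 − £230,200 = £81,403.04.
Plan B: at 6.10% the monthly rate is 0.0050833, so the payment is 230,200 × 0.0050833 / (1 − 1.0050833^−120) = £2,567.27.
Total interest on Plan B = 120 × £2,567.27 − £230,200 = £77,872.40.
Plan B is lower by £3,530.64.

Plan B by £3,531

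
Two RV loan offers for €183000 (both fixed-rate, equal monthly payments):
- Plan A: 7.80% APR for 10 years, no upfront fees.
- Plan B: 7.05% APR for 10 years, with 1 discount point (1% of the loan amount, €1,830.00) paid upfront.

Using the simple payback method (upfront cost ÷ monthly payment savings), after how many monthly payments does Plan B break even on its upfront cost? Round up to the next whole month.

Plan A: at 7.80% the monthly rate is 0.0065000, so the payment is 183,000 × 0.0065000 / (1 − 1.0065000^−120) = €2,201.00.
Plan B: at 7.05% the monthly rate is 0.0058750, so the payment is 183,000 × 0.0058750 / (1 − 1.0058750^−120) = €2,129.50.
Monthly savings = €2,201.00 − €2,129.50 = €71.50.
Break-even = €1,830.00 / €71.50 = 25.59 → 26 months.

26 months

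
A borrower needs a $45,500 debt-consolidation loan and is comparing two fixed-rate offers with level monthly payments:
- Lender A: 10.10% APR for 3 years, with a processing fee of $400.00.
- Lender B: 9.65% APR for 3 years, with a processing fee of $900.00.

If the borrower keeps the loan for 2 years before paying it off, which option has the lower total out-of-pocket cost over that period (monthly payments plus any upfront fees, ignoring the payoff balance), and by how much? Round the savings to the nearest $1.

Lender A by $270

Lender A: monthly rate = 10.1%/12 = 0.0084167; payment = 45,500 × 0.0084167 / (1 − (1+0.0084167)^−36) = $1,470.29.
Lender B: at 9.65% the monthly rate is 0.0080417, so the payment is 45,500 × 0.0080417 / (1 − 1.0080417^−36) = $1,460.69.
Over 24 months: Lender A costs 24 × $1,470.29 + $400.00 = $35,686.96; Lender B costs 24 × $1,460.69 + $900.00 = $35,956.56.
Lender A is cheaper by $35,956.56 − $35,686.96 = $269.60.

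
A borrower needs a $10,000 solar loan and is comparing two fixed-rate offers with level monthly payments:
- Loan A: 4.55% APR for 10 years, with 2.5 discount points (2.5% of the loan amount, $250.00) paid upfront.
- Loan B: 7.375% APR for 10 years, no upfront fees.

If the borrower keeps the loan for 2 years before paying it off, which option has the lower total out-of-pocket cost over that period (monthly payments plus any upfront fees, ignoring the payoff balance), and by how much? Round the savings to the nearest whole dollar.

Loan A: at 4.55% the monthly rate is 0.0037917, so the payment is 10,000 × 0.0037917 / (1 − 1.0037917^−120) = $103.88.
Loan B: at 7.375% the monthly rate is 0.0061458, so the payment is 10,000 × 0.0061458 / (1 − 1.0061458^−120) = $118.05.
Over 24 months: Loan A costs 24 × $103.88 + $250.00 = $2,743.12; Loan B costs 24 × $118.05 = $2,833.20.
Loan A is cheaper by $2,833.20 − $2,743.12 = $90.08.

Loan A by $90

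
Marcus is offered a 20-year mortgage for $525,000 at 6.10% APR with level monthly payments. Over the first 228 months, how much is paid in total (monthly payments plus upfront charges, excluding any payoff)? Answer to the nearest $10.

At 6.10% the monthly rate is 0.0050833, so the payment is 525,000 × 0.0050833 / (1 − 1.0050833^−240) = $3,791.61.
Total outlay = 228 × $3,791.61 = $864,487.08.

$864,490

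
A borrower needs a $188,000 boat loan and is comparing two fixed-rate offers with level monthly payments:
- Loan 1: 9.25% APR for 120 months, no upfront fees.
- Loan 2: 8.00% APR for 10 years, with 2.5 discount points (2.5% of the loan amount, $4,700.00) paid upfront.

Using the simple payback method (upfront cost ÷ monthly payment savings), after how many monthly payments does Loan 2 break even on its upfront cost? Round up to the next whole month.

38 months

Loan 1: at 9.25% the monthly rate is 0.0077083, so the payment is 188,000 × 0.0077083 / (1 − 1.0077083^−120) = $2,407.02.
Loan 2: monthly rate = 8%/12 = 0.0066667; payment = 188,000 × 0.0066667 / (1 − (1+0.0066667)^−120) = $2,280.96.
Monthly savings = $2,407.02 − $2,280.96 = $126.06.
Break-even = $4,700.00 / $126.06 = 37.28 → 38 months.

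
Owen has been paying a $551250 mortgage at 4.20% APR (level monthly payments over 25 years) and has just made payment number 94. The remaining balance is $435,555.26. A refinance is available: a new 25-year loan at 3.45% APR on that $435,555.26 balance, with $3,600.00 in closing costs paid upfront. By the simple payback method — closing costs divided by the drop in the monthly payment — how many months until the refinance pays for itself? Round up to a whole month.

Current payment = 551,250 × 4.2%/12 / (1 − (1+0.0035000)^−300) = $2,970.92.
Refinanced payment = 435,555.26 × 0.0028750 / (1 − (1+0.0028750)^−300) = $2,168.83.
Monthly savings = $2,970.92 − $2,168.83 = $802.09.
Break-even = $3,600.00 / $802.09 = 4.49 → 5 months.

5 months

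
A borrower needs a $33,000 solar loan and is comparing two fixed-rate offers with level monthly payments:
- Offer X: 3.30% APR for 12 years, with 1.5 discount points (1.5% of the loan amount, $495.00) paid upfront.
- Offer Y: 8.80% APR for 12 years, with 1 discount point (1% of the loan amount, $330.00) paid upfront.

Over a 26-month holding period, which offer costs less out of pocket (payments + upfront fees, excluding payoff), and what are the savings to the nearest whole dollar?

Offer X by $2,279

Offer X: monthly rate = 3.3%/12 = 0.0027500; payment = 33,000 × 0.0027500 / (1 − (1+0.0027500)^−144) = $277.84.
Offer Y: monthly rate = 8.8%/12 = 0.0073333; payment = 33,000 × 0.0073333 / (1 − (1+0.0073333)^−144) = $371.84.
Over 26 months: Offer X costs 26 × $277.84 + $495.00 = $7,718.84; Offer Y costs 26 × $371.84 + $330.00 = $9,997.84.
Offer X is cheaper by $9,997.84 − $7,718.84 = $2,279.00.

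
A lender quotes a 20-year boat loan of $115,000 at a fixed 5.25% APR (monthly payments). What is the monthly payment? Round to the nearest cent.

$774.92

Monthly rate = 5.25%/12 = 0.0043750; payment = 115,000 × 0.0043750 / (1 − (1+0.0043750)^−240) = $774.92.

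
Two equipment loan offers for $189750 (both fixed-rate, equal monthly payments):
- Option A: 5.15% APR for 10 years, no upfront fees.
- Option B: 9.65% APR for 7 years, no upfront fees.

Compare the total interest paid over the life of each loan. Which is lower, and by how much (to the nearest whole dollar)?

Option A: monthly rate = 5.15%/12 = 0.0042917; payment = 189,750 × 0.0042917 / (1 − (1+0.0042917)^−120) = $2,026.53.
Total interest on Option A = 120 × $2,026.53 − $189,750 = $53,433.60.
Option B: monthly rate = 9.65%/12 = 0.0080417; payment = 189,750 × 0.0080417 / (1 − (1+0.0080417)^−84) = $3,115.87.
Total interest on Option B = 84 × $3,115.87 − $189,750 = $71,983.08.
Option A is lower by $18,549.48.

Option A by $18,549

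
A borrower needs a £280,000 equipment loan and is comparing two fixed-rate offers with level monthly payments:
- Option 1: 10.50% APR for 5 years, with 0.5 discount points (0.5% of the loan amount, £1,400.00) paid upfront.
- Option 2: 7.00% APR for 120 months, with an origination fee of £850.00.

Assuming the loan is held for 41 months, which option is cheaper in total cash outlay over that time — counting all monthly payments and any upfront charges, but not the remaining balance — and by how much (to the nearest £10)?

Option 1: monthly rate = 10.5%/12 = 0.0087500; payment = 280,000 × 0.0087500 / (1 − (1+0.0087500)^−60) = £6,018.29.
Option 2: at 7.00% the monthly rate is 0.0058333, so the payment is 280,000 × 0.0058333 / (1 − 1.0058333^−120) = £3,251.04.
Over 41 months: Option 1 costs 41 × £6,018.29 + £1,400.00 = £248,149.89; Option 2 costs 41 × £3,251.04 + £850.00 = £134,142.64.
Option 2 is cheaper by £248,149.89 − £134,142.64 = £114,007.25.

Option 2 by £114,010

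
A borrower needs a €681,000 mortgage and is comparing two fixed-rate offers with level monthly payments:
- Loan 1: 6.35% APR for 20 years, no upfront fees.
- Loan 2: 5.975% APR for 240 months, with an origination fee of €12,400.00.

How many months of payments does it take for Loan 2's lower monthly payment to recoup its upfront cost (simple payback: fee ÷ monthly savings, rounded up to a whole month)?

84 months

Loan 1: monthly rate = 6.35%/12 = 0.0052917; payment = 681,000 × 0.0052917 / (1 − (1+0.0052917)^−240) = €5,017.39.
Loan 2: at 5.975% the monthly rate is 0.0049792, so the payment is 681,000 × 0.0049792 / (1 − 1.0049792^−240) = €4,869.08.
Monthly savings = €5,017.39 − €4,869.08 = €148.31.
Break-even = €12,400.00 / €148.31 = 83.61 → 84 months.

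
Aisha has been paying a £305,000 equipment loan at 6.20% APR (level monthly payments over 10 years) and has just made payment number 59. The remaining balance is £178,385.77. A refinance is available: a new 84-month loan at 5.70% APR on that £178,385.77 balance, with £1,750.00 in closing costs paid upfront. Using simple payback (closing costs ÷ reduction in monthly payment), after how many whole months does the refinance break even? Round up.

3 months

Current payment = 305,000 × 6.2%/12 / (1 − (1+0.0051667)^−120) = £3,416.84.
Refinanced payment = 178,385.77 × 0.0047500 / (1 − (1+0.0047500)^−84) = £2,580.38.
Monthly savings = £3,416.84 − £2,580.38 = £836.46.
Break-even = £1,750.00 / £836.46 = 2.09 → 3 months.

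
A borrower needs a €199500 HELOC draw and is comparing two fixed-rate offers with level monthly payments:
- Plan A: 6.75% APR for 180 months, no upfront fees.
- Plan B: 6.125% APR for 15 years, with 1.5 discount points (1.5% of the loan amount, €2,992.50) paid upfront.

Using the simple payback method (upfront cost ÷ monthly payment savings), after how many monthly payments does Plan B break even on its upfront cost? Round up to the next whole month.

Plan A: at 6.75% the monthly rate is 0.0056250, so the payment is 199,500 × 0.0056250 / (1 − 1.0056250^−180) = €1,765.39.
Plan B: monthly rate = 6.125%/12 = 0.0051042; payment = 199,500 × 0.0051042 / (1 − (1+0.0051042)^−180) = €1,697.00.
Monthly savings = €1,765.39 − €1,697.00 = €68.39.
Break-even = €2,992.50 / €68.39 = 43.76 → 44 months.

44 months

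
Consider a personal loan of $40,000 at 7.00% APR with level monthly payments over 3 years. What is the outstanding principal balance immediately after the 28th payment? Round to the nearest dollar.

$9,626

With monthly rate i = 7%/12 = 0.0058333, the balance after k of n payments is P · [(1+i)^n − (1+i)^k] / [(1+i)^n − 1].
(1+0.0058333)^36 = 1.23292559 and (1+0.0058333)^28 = 1.17687049, so the balance is 40,000 × (1.23292559 − 1.17687049) / (1.23292559 − 1) = $9,626.27.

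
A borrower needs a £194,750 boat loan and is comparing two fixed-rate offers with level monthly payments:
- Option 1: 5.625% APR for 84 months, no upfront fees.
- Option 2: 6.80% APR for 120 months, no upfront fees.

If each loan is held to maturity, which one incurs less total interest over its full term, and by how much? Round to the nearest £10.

Option 1: at 5.625% the monthly rate is 0.0046875, so the payment is 194,750 × 0.0046875 / (1 − 1.0046875^−84) = £2,810.13.
Total interest on Option 1 = 84 × £2,810.13 − £194,750 = £41,300.92.
Option 2: monthly rate = 6.8%/12 = 0.0056667; payment = 194,750 × 0.0056667 / (1 − (1+0.0056667)^−120) = £2,241.19.
Total interest on Option 2 = 120 × £2,241.19 − £194,750 = £74,192.80.
Option 1 is lower by £32,891.88.

Option 1 by £32,890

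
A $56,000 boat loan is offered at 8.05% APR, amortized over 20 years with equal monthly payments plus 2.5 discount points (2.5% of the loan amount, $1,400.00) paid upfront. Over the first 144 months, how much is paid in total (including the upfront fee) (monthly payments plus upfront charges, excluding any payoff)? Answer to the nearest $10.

$69,100

At 8.05% the monthly rate is 0.0067083, so the payment is 56,000 × 0.0067083 / (1 − 1.0067083^−240) = $470.15.
Total outlay = 144 × $470.15 + $1,400.00 = $69,101.60.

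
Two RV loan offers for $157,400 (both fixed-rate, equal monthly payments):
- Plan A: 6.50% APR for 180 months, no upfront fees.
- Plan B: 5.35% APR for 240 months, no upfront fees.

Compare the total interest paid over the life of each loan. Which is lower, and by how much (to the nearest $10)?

Plan A: monthly rate = 6.5%/12 = 0.0054167; payment = 157,400 × 0.0054167 / (1 − (1+0.0054167)^−180) = $1,371.12.
Total interest on Plan A = 180 × $1,371.12 − $157,400 = $89,401.60.
Plan B: monthly rate = 5.35%/12 = 0.0044583; payment = 157,400 × 0.0044583 / (1 − (1+0.0044583)^−240) = $1,069.44.
Total interest on Plan B = 240 × $1,069.44 − $157,400 = $99,265.60.
Plan A is lower by $9,864.00.

Plan A by $9,860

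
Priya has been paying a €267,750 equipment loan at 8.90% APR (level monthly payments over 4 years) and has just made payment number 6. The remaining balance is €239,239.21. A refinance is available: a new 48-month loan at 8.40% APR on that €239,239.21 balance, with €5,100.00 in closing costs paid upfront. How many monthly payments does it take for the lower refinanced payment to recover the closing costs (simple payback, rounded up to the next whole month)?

7 months

Current payment = 267,750 × 8.9%/12 / (1 − (1+0.0074167)^−48) = €6,650.26.
Refinanced payment = 239,239.21 × 0.0070000 / (1 − (1+0.0070000)^−48) = €5,885.55.
Monthly savings = €6,650.26 − €5,885.55 = €764.71.
Break-even = €5,100.00 / €764.71 = 6.67 → 7 months.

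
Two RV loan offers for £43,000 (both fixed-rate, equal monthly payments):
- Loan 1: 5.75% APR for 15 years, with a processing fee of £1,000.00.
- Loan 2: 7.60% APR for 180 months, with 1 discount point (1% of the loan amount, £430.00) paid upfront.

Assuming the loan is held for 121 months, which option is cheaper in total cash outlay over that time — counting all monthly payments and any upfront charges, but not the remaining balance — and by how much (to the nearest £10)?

Loan 1 by £4,750

Loan 1: monthly rate = 5.75%/12 = 0.0047917; payment = 43,000 × 0.0047917 / (1 − (1+0.0047917)^−180) = £357.08.
Loan 2: monthly rate = 7.6%/12 = 0.0063333; payment = 43,000 × 0.0063333 / (1 − (1+0.0063333)^−180) = £401.06.
Over 121 months: Loan 1 costs 121 × £357.08 + £1,000.00 = £44,206.68; Loan 2 costs 121 × £401.06 + £430.00 = £48,958.26.
Loan 1 is cheaper by £48,958.26 − £44,206.68 = £4,751.58.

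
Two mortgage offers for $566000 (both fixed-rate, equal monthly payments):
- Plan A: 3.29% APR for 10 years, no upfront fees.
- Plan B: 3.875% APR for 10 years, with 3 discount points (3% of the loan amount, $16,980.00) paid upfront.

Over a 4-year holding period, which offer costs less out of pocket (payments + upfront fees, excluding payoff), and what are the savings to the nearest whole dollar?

Plan A by $24,443

Plan A: at 3.29% the monthly rate is 0.0027417, so the payment is 566,000 × 0.0027417 / (1 − 1.0027417^−120) = $5,541.43.
Plan B: at 3.875% the monthly rate is 0.0032292, so the payment is 566,000 × 0.0032292 / (1 − 1.0032292^−120) = $5,696.91.
Over 48 months: Plan A costs 48 × $5,541.43 = $265,988.64; Plan B costs 48 × $5,696.91 + $16,980.00 = $290,431.68.
Plan A is cheaper by $290,431.68 − $265,988.64 = $24,443.04.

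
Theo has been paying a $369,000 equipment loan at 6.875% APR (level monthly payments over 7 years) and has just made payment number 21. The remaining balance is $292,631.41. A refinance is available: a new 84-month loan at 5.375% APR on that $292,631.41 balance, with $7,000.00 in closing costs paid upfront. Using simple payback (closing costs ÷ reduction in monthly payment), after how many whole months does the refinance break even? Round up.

6 months

Current payment = 369,000 × 6.875%/12 / (1 − (1+0.0057292)^−84) = $5,546.68.
Refinanced payment = 292,631.41 × 0.0044792 / (1 − (1+0.0044792)^−84) = $4,187.79.
Monthly savings = $5,546.68 − $4,187.79 = $1,358.89.
Break-even = $7,000.00 / $1,358.89 = 5.15 → 6 months.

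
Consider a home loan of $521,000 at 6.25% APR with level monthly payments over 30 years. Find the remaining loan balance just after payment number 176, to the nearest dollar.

With monthly rate i = 6.25%/12 = 0.0052083, the balance after k of n payments is P · [(1+i)^n − (1+i)^k] / [(1+i)^n − 1].
(1+0.0052083)^360 = 6.48916638 and (1+0.0052083)^176 = 2.49499761, so the balance is 521,000 × (6.48916638 − 2.49499761) / (6.48916638 − 1) = $379,103.45.

$379,103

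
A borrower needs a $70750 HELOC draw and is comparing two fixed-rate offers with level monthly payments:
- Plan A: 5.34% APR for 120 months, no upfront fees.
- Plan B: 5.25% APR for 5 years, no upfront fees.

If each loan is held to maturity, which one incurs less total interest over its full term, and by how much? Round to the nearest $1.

Plan B by $10,872

Plan A: monthly rate = 5.34%/12 = 0.0044500; payment = 70,750 × 0.0044500 / (1 − (1+0.0044500)^−120) = $762.23.
Total interest on Plan A = 120 × $762.23 − $70,750 = $20,717.60.
Plan B: at 5.25% the monthly rate is 0.0043750, so the payment is 70,750 × 0.0043750 / (1 − 1.0043750^−60) = $1,343.26.
Total interest on Plan B = 60 × $1,343.26 − $70,750 = $9,845.60.
Plan B is lower by $10,872.00.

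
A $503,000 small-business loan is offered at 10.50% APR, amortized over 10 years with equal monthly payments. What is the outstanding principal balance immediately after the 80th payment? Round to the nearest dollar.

$228,236

With monthly rate i = 10.5%/12 = 0.0087500, the balance after k of n payments is P · [(1+i)^n − (1+i)^k] / [(1+i)^n − 1].
(1+0.0087500)^120 = 2.84462962 and (1+0.0087500)^80 = 2.00763066, so the balance is 503,000 × (2.84462962 − 2.00763066) / (2.84462962 − 1) = $228,235.78.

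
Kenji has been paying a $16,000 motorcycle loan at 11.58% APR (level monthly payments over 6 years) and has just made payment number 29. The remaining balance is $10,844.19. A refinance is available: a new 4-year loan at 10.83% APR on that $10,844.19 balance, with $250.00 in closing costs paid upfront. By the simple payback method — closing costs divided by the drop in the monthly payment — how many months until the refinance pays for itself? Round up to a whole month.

9 months

Current payment = 16,000 × 11.58%/12 / (1 − (1+0.0096500)^−72) = $309.32.
Refinanced payment = 10,844.19 × 0.0090250 / (1 − (1+0.0090250)^−48) = $279.38.
Monthly savings = $309.32 − $279.38 = $29.94.
Break-even = $250.00 / $29.94 = 8.35 → 9 months.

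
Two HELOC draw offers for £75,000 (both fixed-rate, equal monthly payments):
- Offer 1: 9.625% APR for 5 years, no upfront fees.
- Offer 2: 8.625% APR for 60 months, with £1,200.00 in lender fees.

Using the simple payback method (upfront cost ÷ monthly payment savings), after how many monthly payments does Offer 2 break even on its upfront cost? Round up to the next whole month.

Offer 1: at 9.625% the monthly rate is 0.0080208, so the payment is 75,000 × 0.0080208 / (1 − 1.0080208^−60) = £1,579.73.
Offer 2: monthly rate = 8.625%/12 = 0.0071875; payment = 75,000 × 0.0071875 / (1 − (1+0.0071875)^−60) = £1,543.26.
Monthly savings = £1,579.73 − £1,543.26 = £36.47.
Break-even = £1,200.00 / £36.47 = 32.90 → 33 months.

33 months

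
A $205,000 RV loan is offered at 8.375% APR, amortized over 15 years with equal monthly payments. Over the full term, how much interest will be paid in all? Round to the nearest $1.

At 8.375% the monthly rate is 0.0069792, so the payment is 205,000 × 0.0069792 / (1 − 1.0069792^−180) = $2,003.72.
Total paid = 180 × $2,003.72 = $360,669.60; interest = $360,669.60 − $205,000 = $155,669.60.

$155,670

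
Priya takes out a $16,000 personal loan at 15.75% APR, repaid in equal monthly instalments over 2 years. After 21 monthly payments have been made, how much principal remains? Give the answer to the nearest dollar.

With monthly rate i = 15.75%/12 = 0.0131250, the balance after k of n payments is P · [(1+i)^n − (1+i)^k] / [(1+i)^n − 1].
(1+0.0131250)^24 = 1.36745415 and (1+0.0131250)^21 = 1.31499371, so the balance is 16,000 × (1.36745415 − 1.31499371) / (1.36745415 − 1) = $2,284.28.

$2,284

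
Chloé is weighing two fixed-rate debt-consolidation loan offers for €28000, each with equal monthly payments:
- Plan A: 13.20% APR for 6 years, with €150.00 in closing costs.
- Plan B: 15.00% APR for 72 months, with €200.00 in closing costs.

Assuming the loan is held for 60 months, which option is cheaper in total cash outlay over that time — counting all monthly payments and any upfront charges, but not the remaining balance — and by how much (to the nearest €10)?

Plan A by €1,670

Plan A: at 13.20% the monthly rate is 0.0110000, so the payment is 28,000 × 0.0110000 / (1 − 1.0110000^−72) = €565.03.
Plan B: monthly rate = 15%/12 = 0.0125000; payment = 28,000 × 0.0125000 / (1 − (1+0.0125000)^−72) = €592.06.
Over 60 months: Plan A costs 60 × €565.03 + €150.00 = €34,051.80; Plan B costs 60 × €592.06 + €200.00 = €35,723.60.
Plan A is cheaper by €35,723.60 − €34,051.80 = €1,671.80.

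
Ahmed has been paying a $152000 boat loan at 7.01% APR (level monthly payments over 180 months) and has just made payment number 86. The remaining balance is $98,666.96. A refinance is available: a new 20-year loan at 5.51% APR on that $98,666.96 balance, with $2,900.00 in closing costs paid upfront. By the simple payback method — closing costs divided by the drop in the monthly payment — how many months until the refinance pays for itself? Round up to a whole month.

5 months

Current payment = 152,000 × 7.01%/12 / (1 − (1+0.0058417)^−180) = $1,367.07.
Refinanced payment = 98,666.96 × 0.0045917 / (1 − (1+0.0045917)^−240) = $679.27.
Monthly savings = $1,367.07 − $679.27 = $687.80.
Break-even = $2,900.00 / $687.80 = 4.22 → 5 months.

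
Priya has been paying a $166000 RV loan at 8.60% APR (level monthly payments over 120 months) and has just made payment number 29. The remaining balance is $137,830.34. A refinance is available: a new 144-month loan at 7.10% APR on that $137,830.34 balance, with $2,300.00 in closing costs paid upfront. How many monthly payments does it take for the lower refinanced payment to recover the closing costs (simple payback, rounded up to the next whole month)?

4 months

Current payment = 166,000 × 8.6%/12 / (1 − (1+0.0071667)^−120) = $2,067.05.
Refinanced payment = 137,830.34 × 0.0059167 / (1 − (1+0.0059167)^−144) = $1,424.78.
Monthly savings = $2,067.05 − $1,424.78 = $642.27.
Break-even = $2,300.00 / $642.27 = 3.58 → 4 months.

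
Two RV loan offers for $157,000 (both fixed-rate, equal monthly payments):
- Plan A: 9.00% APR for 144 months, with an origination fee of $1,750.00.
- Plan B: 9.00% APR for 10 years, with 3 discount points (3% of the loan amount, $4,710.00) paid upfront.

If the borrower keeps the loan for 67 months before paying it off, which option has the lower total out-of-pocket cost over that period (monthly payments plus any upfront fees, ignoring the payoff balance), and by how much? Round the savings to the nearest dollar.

Plan A by $16,501

Plan A: monthly rate = 9%/12 = 0.0075000; payment = 157,000 × 0.0075000 / (1 − (1+0.0075000)^−144) = $1,786.71.
Plan B: monthly rate = 9%/12 = 0.0075000; payment = 157,000 × 0.0075000 / (1 − (1+0.0075000)^−120) = $1,988.81.
Over 67 months: Plan A costs 67 × $1,786.71 + $1,750.00 = $121,459.57; Plan B costs 67 × $1,988.81 + $4,710.00 = $137,960.27.
Plan A is cheaper by $137,960.27 − $121,459.57 = $16,500.70.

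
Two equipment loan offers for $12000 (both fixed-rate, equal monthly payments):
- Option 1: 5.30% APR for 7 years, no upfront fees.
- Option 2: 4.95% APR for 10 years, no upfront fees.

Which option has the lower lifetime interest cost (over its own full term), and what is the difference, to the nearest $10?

Option 1: monthly rate = 5.3%/12 = 0.0044167; payment = 12,000 × 0.0044167 / (1 − (1+0.0044167)^−84) = $171.30.
Total interest on Option 1 = 84 × $171.30 − $12,000 = $2,389.20.
Option 2: monthly rate = 4.95%/12 = 0.0041250; payment = 12,000 × 0.0041250 / (1 − (1+0.0041250)^−120) = $126.99.
Total interest on Option 2 = 120 × $126.99 − $12,000 = $3,238.80.
Option 1 is lower by $849.60.

Option 1 by $850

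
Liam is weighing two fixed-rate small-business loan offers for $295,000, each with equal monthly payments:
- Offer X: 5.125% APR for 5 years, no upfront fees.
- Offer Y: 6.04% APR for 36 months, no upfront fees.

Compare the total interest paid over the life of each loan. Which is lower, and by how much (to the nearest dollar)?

Offer Y by $11,762

Offer X: at 5.125% the monthly rate is 0.0042708, so the payment is 295,000 × 0.0042708 / (1 − 1.0042708^−60) = $5,583.92.
Total interest on Offer X = 60 × $5,583.92 − $295,000 = $40,035.20.
Offer Y: monthly rate = 6.04%/12 = 0.0050333; payment = 295,000 × 0.0050333 / (1 − (1+0.0050333)^−36) = $8,979.82.
Total interest on Offer Y = 36 × $8,979.82 − $295,000 = $28,273.52.
Offer Y is lower by $11,761.68.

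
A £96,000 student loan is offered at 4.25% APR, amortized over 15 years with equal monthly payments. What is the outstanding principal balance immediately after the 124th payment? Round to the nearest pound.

£36,626

With monthly rate i = 4.25%/12 = 0.0035417, the balance after k of n payments is P · [(1+i)^n − (1+i)^k] / [(1+i)^n − 1].
(1+0.0035417)^180 = 1.88961622 and (1+0.0035417)^124 = 1.55021062, so the balance is 96,000 × (1.88961622 − 1.55021062) / (1.88961622 − 1) = £36,625.84.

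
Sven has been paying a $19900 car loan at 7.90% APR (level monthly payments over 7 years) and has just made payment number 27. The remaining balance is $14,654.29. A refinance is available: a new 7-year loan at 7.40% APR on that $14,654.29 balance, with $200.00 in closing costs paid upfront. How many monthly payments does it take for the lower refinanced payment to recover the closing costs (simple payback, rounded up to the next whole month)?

3 months

Current payment = 19,900 × 7.9%/12 / (1 − (1+0.0065833)^−84) = $309.18.
Refinanced payment = 14,654.29 × 0.0061667 / (1 − (1+0.0061667)^−84) = $224.05.
Monthly savings = $309.18 − $224.05 = $85.13.
Break-even = $200.00 / $85.13 = 2.35 → 3 months.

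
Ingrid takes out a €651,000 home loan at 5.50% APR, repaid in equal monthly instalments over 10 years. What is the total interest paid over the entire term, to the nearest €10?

€196,810

Monthly rate = 5.5%/12 = 0.0045833; payment = 651,000 × 0.0045833 / (1 − (1+0.0045833)^−120) = €7,065.06.
Total paid = 120 × €7,065.06 = €847,807.20; interest = €847,807.20 − €651,000 = €196,807.20.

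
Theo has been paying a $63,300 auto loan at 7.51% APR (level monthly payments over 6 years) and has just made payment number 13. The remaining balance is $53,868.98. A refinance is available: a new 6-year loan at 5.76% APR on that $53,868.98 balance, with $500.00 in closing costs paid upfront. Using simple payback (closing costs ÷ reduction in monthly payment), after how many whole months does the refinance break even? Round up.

Current payment = 63,300 × 7.51%/12 / (1 − (1+0.0062583)^−72) = $1,094.77.
Refinanced payment = 53,868.98 × 0.0048000 / (1 − (1+0.0048000)^−72) = $886.67.
Monthly savings = $1,094.77 − $886.67 = $208.10.
Break-even = $500.00 / $208.10 = 2.40 → 3 months.

3 months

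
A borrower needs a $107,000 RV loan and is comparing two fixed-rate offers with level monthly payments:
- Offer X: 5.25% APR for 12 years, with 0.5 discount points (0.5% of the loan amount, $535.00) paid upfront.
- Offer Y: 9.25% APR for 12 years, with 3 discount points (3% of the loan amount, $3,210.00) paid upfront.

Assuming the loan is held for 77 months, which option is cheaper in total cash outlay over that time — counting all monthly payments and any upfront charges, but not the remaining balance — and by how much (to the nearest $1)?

Offer X: monthly rate = 5.25%/12 = 0.0043750; payment = 107,000 × 0.0043750 / (1 − (1+0.0043750)^−144) = $1,003.11.
Offer Y: monthly rate = 9.25%/12 = 0.0077083; payment = 107,000 × 0.0077083 / (1 − (1+0.0077083)^−144) = $1,232.81.
Over 77 months: Offer X costs 77 × $1,003.11 + $535.00 = $77,774.47; Offer Y costs 77 × $1,232.81 + $3,210.00 = $98,136.37.
Offer X is cheaper by $98,136.37 − $77,774.47 = $20,361.90.

Offer X by $20,362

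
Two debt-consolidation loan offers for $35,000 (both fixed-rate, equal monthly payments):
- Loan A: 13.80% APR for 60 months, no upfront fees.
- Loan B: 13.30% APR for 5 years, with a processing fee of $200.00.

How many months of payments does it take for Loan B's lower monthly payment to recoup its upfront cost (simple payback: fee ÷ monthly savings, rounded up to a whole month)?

23 months

Loan A: monthly rate = 13.8%/12 = 0.0115000; payment = 35,000 × 0.0115000 / (1 − (1+0.0115000)^−60) = $810.76.
Loan B: at 13.30% the monthly rate is 0.0110833, so the payment is 35,000 × 0.0110833 / (1 − 1.0110833^−60) = $801.74.
Monthly savings = $810.76 − $801.74 = $9.02.
Break-even = $200.00 / $9.02 = 22.17 → 23 months.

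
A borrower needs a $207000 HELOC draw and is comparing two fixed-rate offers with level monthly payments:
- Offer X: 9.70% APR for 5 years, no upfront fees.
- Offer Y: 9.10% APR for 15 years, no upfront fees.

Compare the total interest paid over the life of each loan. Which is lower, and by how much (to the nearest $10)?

Offer X: at 9.70% the monthly rate is 0.0080833, so the payment is 207,000 × 0.0080833 / (1 − 1.0080833^−60) = $4,367.64.
Total interest on Offer X = 60 × $4,367.64 − $207,000 = $55,058.40.
Offer Y: monthly rate = 9.1%/12 = 0.0075833; payment = 207,000 × 0.0075833 / (1 − (1+0.0075833)^−180) = $2,111.86.
Total interest on Offer Y = 180 × $2,111.86 − $207,000 = $173,134.80.
Offer X is lower by $118,076.40.

Offer X by $118,080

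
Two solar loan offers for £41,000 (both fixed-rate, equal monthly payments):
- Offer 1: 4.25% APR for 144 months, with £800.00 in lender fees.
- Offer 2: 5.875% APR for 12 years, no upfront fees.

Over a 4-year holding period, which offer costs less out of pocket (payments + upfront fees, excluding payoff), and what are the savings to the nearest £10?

Offer 1: at 4.25% the monthly rate is 0.0035417, so the payment is 41,000 × 0.0035417 / (1 − 1.0035417^−144) = £363.96.
Offer 2: monthly rate = 5.875%/12 = 0.0048958; payment = 41,000 × 0.0048958 / (1 − (1+0.0048958)^−144) = £397.45.
Over 48 months: Offer 1 costs 48 × £363.96 + £800.00 = £18,270.08; Offer 2 costs 48 × £397.45 = £19,077.60.
Offer 1 is cheaper by £19,077.60 − £18,270.08 = £807.52.

Offer 1 by £810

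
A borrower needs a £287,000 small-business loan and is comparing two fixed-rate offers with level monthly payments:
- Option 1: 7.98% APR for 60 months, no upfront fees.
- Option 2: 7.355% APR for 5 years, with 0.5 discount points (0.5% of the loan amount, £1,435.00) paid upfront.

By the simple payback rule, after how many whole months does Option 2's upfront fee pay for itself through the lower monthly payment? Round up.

17 months

Option 1: at 7.98% the monthly rate is 0.0066500, so the payment is 287,000 × 0.0066500 / (1 − 1.0066500^−60) = £5,816.58.
Option 2: monthly rate = 7.355%/12 = 0.0061292; payment = 287,000 × 0.0061292 / (1 − (1+0.0061292)^−60) = £5,731.14.
Monthly savings = £5,816.58 − £5,731.14 = £85.44.
Break-even = £1,435.00 / £85.44 = 16.80 → 17 months.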